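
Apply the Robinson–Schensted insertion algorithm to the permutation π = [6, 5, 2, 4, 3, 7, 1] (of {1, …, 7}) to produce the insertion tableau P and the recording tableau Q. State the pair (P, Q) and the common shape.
P = [1, 3, 7] / [2] / [4] / [5] / [6];  Q = [1, 4, 6] / [2] / [3] / [5] / [7];  common shape = (3, 1, 1, 1, 1)

Row-insert the values π_1, π_2, … into P one at a time, bumping the leftmost entry strictly greater than the inserted value down to the next row. The recording tableau Q records, in position (i, j), the step at which that cell was added to P.
  Insert 6 (step 1): P = [6];  Q = [1]
  Insert 5 (step 2): P = [5] / [6];  Q = [1] / [2]
  Insert 2 (step 3): P = [2] / [5] / [6];  Q = [1] / [2] / [3]
  Insert 4 (step 4): P = [2, 4] / [5] / [6];  Q = [1, 4] / [2] / [3]
  Insert 3 (step 5): P = [2, 3] / [4] / [5] / [6];  Q = [1, 4] / [2] / [3] / [5]
  Insert 7 (step 6): P = [2, 3, 7] / [4] / [5] / [6];  Q = [1, 4, 6] / [2] / [3] / [5]
  Insert 1 (step 7): P = [1, 3, 7] / [2] / [4] / [5] / [6];  Q = [1, 4, 6] / [2] / [3] / [5] / [7]
Final shape: (3, 1, 1, 1, 1).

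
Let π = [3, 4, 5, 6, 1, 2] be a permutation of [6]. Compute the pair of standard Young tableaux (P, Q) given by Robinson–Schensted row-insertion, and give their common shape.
P = [1, 2, 5, 6] / [3, 4];  Q = [1, 2, 3, 4] / [5, 6];  common shape = (4, 2)

Row-insert the values π_1, π_2, … into P one at a time, bumping the leftmost entry strictly greater than the inserted value down to the next row. The recording tableau Q records, in position (i, j), the step at which that cell was added to P.
  Insert 3 (step 1): P = [3];  Q = [1]
  Insert 4 (step 2): P = [3, 4];  Q = [1, 2]
  Insert 5 (step 3): P = [3, 4, 5];  Q = [1, 2, 3]
  Insert 6 (step 4): P = [3, 4, 5, 6];  Q = [1, 2, 3, 4]
  Insert 1 (step 5): P = [1, 4, 5, 6] / [3];  Q = [1, 2, 3, 4] / [5]
  Insert 2 (step 6): P = [1, 2, 5, 6] / [3, 4];  Q = [1, 2, 3, 4] / [5, 6]
Final shape: (4, 2).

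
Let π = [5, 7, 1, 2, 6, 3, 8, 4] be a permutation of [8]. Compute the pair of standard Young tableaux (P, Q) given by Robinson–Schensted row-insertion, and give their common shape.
P = [1, 2, 3, 4] / [5, 6, 8] / [7];  Q = [1, 2, 5, 7] / [3, 4, 8] / [6];  common shape = (4, 3, 1)

Row-insert the values π_1, π_2, … into P one at a time, bumping the leftmost entry strictly greater than the inserted value down to the next row. The recording tableau Q records, in position (i, j), the step at which that cell was added to P.
  Insert 5 (step 1): P = [5];  Q = [1]
  Insert 7 (step 2): P = [5, 7];  Q = [1, 2]
  Insert 1 (step 3): P = [1, 7] / [5];  Q = [1, 2] / [3]
  Insert 2 (step 4): P = [1, 2] / [5, 7];  Q = [1, 2] / [3, 4]
  Insert 6 (step 5): P = [1, 2, 6] / [5, 7];  Q = [1, 2, 5] / [3, 4]
  Insert 3 (step 6): P = [1, 2, 3] / [5, 6] / [7];  Q = [1, 2, 5] / [3, 4] / [6]
  Insert 8 (step 7): P = [1, 2, 3, 8] / [5, 6] / [7];  Q = [1, 2, 5, 7] / [3, 4] / [6]
  Insert 4 (step 8): P = [1, 2, 3, 4] / [5, 6, 8] / [7];  Q = [1, 2, 5, 7] / [3, 4, 8] / [6]
Final shape: (4, 3, 1).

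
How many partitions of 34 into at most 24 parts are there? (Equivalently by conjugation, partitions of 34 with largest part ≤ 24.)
p(34, parts ≤ 24) = 12213

Use the recurrence p(n, m) = p(n, m−1) + p(n−m, m): either the largest part is < m (count p(n, m−1)) or the largest part is exactly m (remove one copy of m, count p(n−m, m)). With p(0, ·) = 1 this gives p(34, parts ≤ 24) = 12213. (By conjugating Young diagrams, this also counts partitions of 34 into at most 24 parts.)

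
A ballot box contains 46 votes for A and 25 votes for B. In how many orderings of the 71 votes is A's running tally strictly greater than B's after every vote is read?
Strict-lead orderings = 2947195590791312952

Total orderings of the 71 votes with 46 for A: C(71, 46) = 9964327949818248552. By the Bertrand ballot formula (Cycle Lemma / reflection principle), the number of orderings in which A is strictly ahead of B throughout is (p − q)/(p + q) · C(p + q, p) = (46 − 25)/(46 + 25) · 9964327949818248552 = 2947195590791312952.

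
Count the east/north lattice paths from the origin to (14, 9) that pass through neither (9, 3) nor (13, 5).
Number of paths = 689210

Inclusion–exclusion. Total paths: C(23, 14) = 817190. Through P₁: C(12, 9)·C(11, 5) = 101640. Through P₂: C(18, 13)·C(5, 1) = 42840. Since P₁ is strictly southwest of P₂, a monotone path through both must visit P₁ then P₂; paths through both = C(12, 9)·C(6, 4)·C(5, 1) = 16500. Avoid both = 817190 − 101640 − 42840 + 16500 = 689210.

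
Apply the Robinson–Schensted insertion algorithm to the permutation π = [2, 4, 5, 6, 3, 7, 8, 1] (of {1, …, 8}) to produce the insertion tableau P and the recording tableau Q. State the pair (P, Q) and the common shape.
P = [1, 3, 5, 6, 7, 8] / [2] / [4];  Q = [1, 2, 3, 4, 6, 7] / [5] / [8];  common shape = (6, 1, 1)

Row-insert the values π_1, π_2, … into P one at a time, bumping the leftmost entry strictly greater than the inserted value down to the next row. The recording tableau Q records, in position (i, j), the step at which that cell was added to P.
  Insert 2 (step 1): P = [2];  Q = [1]
  Insert 4 (step 2): P = [2, 4];  Q = [1, 2]
  Insert 5 (step 3): P = [2, 4, 5];  Q = [1, 2, 3]
  Insert 6 (step 4): P = [2, 4, 5, 6];  Q = [1, 2, 3, 4]
  Insert 3 (step 5): P = [2, 3, 5, 6] / [4];  Q = [1, 2, 3, 4] / [5]
  Insert 7 (step 6): P = [2, 3, 5, 6, 7] / [4];  Q = [1, 2, 3, 4, 6] / [5]
  Insert 8 (step 7): P = [2, 3, 5, 6, 7, 8] / [4];  Q = [1, 2, 3, 4, 6, 7] / [5]
  Insert 1 (step 8): P = [1, 3, 5, 6, 7, 8] / [2] / [4];  Q = [1, 2, 3, 4, 6, 7] / [5] / [8]
Final shape: (6, 1, 1).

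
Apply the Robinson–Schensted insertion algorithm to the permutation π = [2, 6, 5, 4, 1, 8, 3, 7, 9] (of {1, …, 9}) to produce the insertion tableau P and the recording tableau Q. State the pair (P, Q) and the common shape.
P = [1, 3, 7, 9] / [2, 4, 8] / [5] / [6];  Q = [1, 2, 6, 9] / [3, 7, 8] / [4] / [5];  common shape = (4, 3, 1, 1)

Row-insert the values π_1, π_2, … into P one at a time, bumping the leftmost entry strictly greater than the inserted value down to the next row. The recording tableau Q records, in position (i, j), the step at which that cell was added to P.
  Insert 2 (step 1): P = [2];  Q = [1]
  Insert 6 (step 2): P = [2, 6];  Q = [1, 2]
  Insert 5 (step 3): P = [2, 5] / [6];  Q = [1, 2] / [3]
  Insert 4 (step 4): P = [2, 4] / [5] / [6];  Q = [1, 2] / [3] / [4]
  Insert 1 (step 5): P = [1, 4] / [2] / [5] / [6];  Q = [1, 2] / [3] / [4] / [5]
  Insert 8 (step 6): P = [1, 4, 8] / [2] / [5] / [6];  Q = [1, 2, 6] / [3] / [4] / [5]
  Insert 3 (step 7): P = [1, 3, 8] / [2, 4] / [5] / [6];  Q = [1, 2, 6] / [3, 7] / [4] / [5]
  Insert 7 (step 8): P = [1, 3, 7] / [2, 4, 8] / [5] / [6];  Q = [1, 2, 6] / [3, 7, 8] / [4] / [5]
  Insert 9 (step 9): P = [1, 3, 7, 9] / [2, 4, 8] / [5] / [6];  Q = [1, 2, 6, 9] / [3, 7, 8] / [4] / [5]
Final shape: (4, 3, 1, 1).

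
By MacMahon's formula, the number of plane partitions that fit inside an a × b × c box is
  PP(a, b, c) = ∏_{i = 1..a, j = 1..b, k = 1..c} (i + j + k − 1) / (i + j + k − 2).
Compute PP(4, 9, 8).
PP(4, 9, 8) = 151561524301616

Evaluate the triple product over i = 1..4, j = 1..9, k = 1..8. The factors are (2/1) · (3/2) · (4/3) · (5/4) · (6/5) · (7/6) · (8/7) · (9/8) · … (288 factors total). The numerators and denominators telescope so the product is an integer; carrying out the multiplication exactly gives PP(4, 9, 8) = 151561524301616.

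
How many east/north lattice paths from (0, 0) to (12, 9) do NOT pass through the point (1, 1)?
Number of paths = 142766

Total paths from (0, 0) to (12, 9): C(21, 12) = 293930. Paths through (1, 1): (paths (0, 0) → (1, 1)) × (paths (1, 1) → (12, 9)) = C(2, 1) · C(19, 11) = 2 · 75582 = 151164. Avoidance count = 293930 − 151164 = 142766.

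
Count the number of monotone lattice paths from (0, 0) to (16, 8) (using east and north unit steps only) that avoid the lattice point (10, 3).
Number of paths = 603339

Total paths from (0, 0) to (16, 8): C(24, 16) = 735471. Paths through (10, 3): (paths (0, 0) → (10, 3)) × (paths (10, 3) → (16, 8)) = C(13, 10) · C(11, 6) = 286 · 462 = 132132. Avoidance count = 735471 − 132132 = 603339.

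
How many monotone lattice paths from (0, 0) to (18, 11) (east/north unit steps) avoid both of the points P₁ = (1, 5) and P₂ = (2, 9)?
Number of paths = 33987783

Inclusion–exclusion. Total paths: C(29, 18) = 34597290. Through P₁: C(6, 1)·C(23, 17) = 605682. Through P₂: C(11, 2)·C(18, 16) = 8415. Since P₁ is strictly southwest of P₂, a monotone path through both must visit P₁ then P₂; paths through both = C(6, 1)·C(5, 1)·C(18, 16) = 4590. Avoid both = 34597290 − 605682 − 8415 + 4590 = 33987783.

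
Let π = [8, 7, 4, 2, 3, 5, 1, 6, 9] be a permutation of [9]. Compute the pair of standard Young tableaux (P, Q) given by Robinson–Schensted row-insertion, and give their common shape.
P = [1, 3, 5, 6, 9] / [2] / [4] / [7] / [8];  Q = [1, 5, 6, 8, 9] / [2] / [3] / [4] / [7];  common shape = (5, 1, 1, 1, 1)

Row-insert the values π_1, π_2, … into P one at a time, bumping the leftmost entry strictly greater than the inserted value down to the next row. The recording tableau Q records, in position (i, j), the step at which that cell was added to P.
  Insert 8 (step 1): P = [8];  Q = [1]
  Insert 7 (step 2): P = [7] / [8];  Q = [1] / [2]
  Insert 4 (step 3): P = [4] / [7] / [8];  Q = [1] / [2] / [3]
  Insert 2 (step 4): P = [2] / [4] / [7] / [8];  Q = [1] / [2] / [3] / [4]
  Insert 3 (step 5): P = [2, 3] / [4] / [7] / [8];  Q = [1, 5] / [2] / [3] / [4]
  Insert 5 (step 6): P = [2, 3, 5] / [4] / [7] / [8];  Q = [1, 5, 6] / [2] / [3] / [4]
  Insert 1 (step 7): P = [1, 3, 5] / [2] / [4] / [7] / [8];  Q = [1, 5, 6] / [2] / [3] / [4] / [7]
  Insert 6 (step 8): P = [1, 3, 5, 6] / [2] / [4] / [7] / [8];  Q = [1, 5, 6, 8] / [2] / [3] / [4] / [7]
  Insert 9 (step 9): P = [1, 3, 5, 6, 9] / [2] / [4] / [7] / [8];  Q = [1, 5, 6, 8, 9] / [2] / [3] / [4] / [7]
Final shape: (5, 1, 1, 1, 1).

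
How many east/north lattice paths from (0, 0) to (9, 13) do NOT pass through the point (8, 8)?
Number of paths = 420200

Total paths from (0, 0) to (9, 13): C(22, 9) = 497420. Paths through (8, 8): (paths (0, 0) → (8, 8)) × (paths (8, 8) → (9, 13)) = C(16, 8) · C(6, 1) = 12870 · 6 = 77220. Avoidance count = 497420 − 77220 = 420200.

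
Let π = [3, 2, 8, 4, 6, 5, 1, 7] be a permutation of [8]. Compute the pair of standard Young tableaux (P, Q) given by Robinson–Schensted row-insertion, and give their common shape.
P = [1, 4, 5, 7] / [2, 6] / [3] / [8];  Q = [1, 3, 5, 8] / [2, 4] / [6] / [7];  common shape = (4, 2, 1, 1)

Row-insert the values π_1, π_2, … into P one at a time, bumping the leftmost entry strictly greater than the inserted value down to the next row. The recording tableau Q records, in position (i, j), the step at which that cell was added to P.
  Insert 3 (step 1): P = [3];  Q = [1]
  Insert 2 (step 2): P = [2] / [3];  Q = [1] / [2]
  Insert 8 (step 3): P = [2, 8] / [3];  Q = [1, 3] / [2]
  Insert 4 (step 4): P = [2, 4] / [3, 8];  Q = [1, 3] / [2, 4]
  Insert 6 (step 5): P = [2, 4, 6] / [3, 8];  Q = [1, 3, 5] / [2, 4]
  Insert 5 (step 6): P = [2, 4, 5] / [3, 6] / [8];  Q = [1, 3, 5] / [2, 4] / [6]
  Insert 1 (step 7): P = [1, 4, 5] / [2, 6] / [3] / [8];  Q = [1, 3, 5] / [2, 4] / [6] / [7]
  Insert 7 (step 8): P = [1, 4, 5, 7] / [2, 6] / [3] / [8];  Q = [1, 3, 5, 8] / [2, 4] / [6] / [7]
Final shape: (4, 2, 1, 1).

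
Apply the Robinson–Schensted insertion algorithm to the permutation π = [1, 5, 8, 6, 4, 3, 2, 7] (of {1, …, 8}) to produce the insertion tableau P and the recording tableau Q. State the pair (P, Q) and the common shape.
P = [1, 2, 6, 7] / [3] / [4] / [5] / [8];  Q = [1, 2, 3, 8] / [4] / [5] / [6] / [7];  common shape = (4, 1, 1, 1, 1)

Row-insert the values π_1, π_2, … into P one at a time, bumping the leftmost entry strictly greater than the inserted value down to the next row. The recording tableau Q records, in position (i, j), the step at which that cell was added to P.
  Insert 1 (step 1): P = [1];  Q = [1]
  Insert 5 (step 2): P = [1, 5];  Q = [1, 2]
  Insert 8 (step 3): P = [1, 5, 8];  Q = [1, 2, 3]
  Insert 6 (step 4): P = [1, 5, 6] / [8];  Q = [1, 2, 3] / [4]
  Insert 4 (step 5): P = [1, 4, 6] / [5] / [8];  Q = [1, 2, 3] / [4] / [5]
  Insert 3 (step 6): P = [1, 3, 6] / [4] / [5] / [8];  Q = [1, 2, 3] / [4] / [5] / [6]
  Insert 2 (step 7): P = [1, 2, 6] / [3] / [4] / [5] / [8];  Q = [1, 2, 3] / [4] / [5] / [6] / [7]
  Insert 7 (step 8): P = [1, 2, 6, 7] / [3] / [4] / [5] / [8];  Q = [1, 2, 3, 8] / [4] / [5] / [6] / [7]
Final shape: (4, 1, 1, 1, 1).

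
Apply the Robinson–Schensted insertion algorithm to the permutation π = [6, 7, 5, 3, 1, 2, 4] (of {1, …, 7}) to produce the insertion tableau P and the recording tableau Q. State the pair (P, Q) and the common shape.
P = [1, 2, 4] / [3, 7] / [5] / [6];  Q = [1, 2, 7] / [3, 6] / [4] / [5];  common shape = (3, 2, 1, 1)

Row-insert the values π_1, π_2, … into P one at a time, bumping the leftmost entry strictly greater than the inserted value down to the next row. The recording tableau Q records, in position (i, j), the step at which that cell was added to P.
  Insert 6 (step 1): P = [6];  Q = [1]
  Insert 7 (step 2): P = [6, 7];  Q = [1, 2]
  Insert 5 (step 3): P = [5, 7] / [6];  Q = [1, 2] / [3]
  Insert 3 (step 4): P = [3, 7] / [5] / [6];  Q = [1, 2] / [3] / [4]
  Insert 1 (step 5): P = [1, 7] / [3] / [5] / [6];  Q = [1, 2] / [3] / [4] / [5]
  Insert 2 (step 6): P = [1, 2] / [3, 7] / [5] / [6];  Q = [1, 2] / [3, 6] / [4] / [5]
  Insert 4 (step 7): P = [1, 2, 4] / [3, 7] / [5] / [6];  Q = [1, 2, 7] / [3, 6] / [4] / [5]
Final shape: (3, 2, 1, 1).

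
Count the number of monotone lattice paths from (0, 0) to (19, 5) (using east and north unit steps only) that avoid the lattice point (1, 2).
Number of paths = 38514

Total paths from (0, 0) to (19, 5): C(24, 19) = 42504. Paths through (1, 2): (paths (0, 0) → (1, 2)) × (paths (1, 2) → (19, 5)) = C(3, 1) · C(21, 18) = 3 · 1330 = 3990. Avoidance count = 42504 − 3990 = 38514.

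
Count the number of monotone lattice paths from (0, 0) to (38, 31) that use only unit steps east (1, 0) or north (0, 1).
Number of paths = 39789158751476438304

A monotone lattice path from (0, 0) to (38, 31) consists of 38 east steps and 31 north steps in some order, so it is determined by which 38 of the 69 steps are east. The count is C(69, 38) = 39789158751476438304.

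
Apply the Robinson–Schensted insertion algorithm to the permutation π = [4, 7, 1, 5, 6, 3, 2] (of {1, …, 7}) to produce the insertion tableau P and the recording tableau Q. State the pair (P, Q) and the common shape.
P = [1, 2, 6] / [3, 5] / [4] / [7];  Q = [1, 2, 5] / [3, 4] / [6] / [7];  common shape = (3, 2, 1, 1)

Row-insert the values π_1, π_2, … into P one at a time, bumping the leftmost entry strictly greater than the inserted value down to the next row. The recording tableau Q records, in position (i, j), the step at which that cell was added to P.
  Insert 4 (step 1): P = [4];  Q = [1]
  Insert 7 (step 2): P = [4, 7];  Q = [1, 2]
  Insert 1 (step 3): P = [1, 7] / [4];  Q = [1, 2] / [3]
  Insert 5 (step 4): P = [1, 5] / [4, 7];  Q = [1, 2] / [3, 4]
  Insert 6 (step 5): P = [1, 5, 6] / [4, 7];  Q = [1, 2, 5] / [3, 4]
  Insert 3 (step 6): P = [1, 3, 6] / [4, 5] / [7];  Q = [1, 2, 5] / [3, 4] / [6]
  Insert 2 (step 7): P = [1, 2, 6] / [3, 5] / [4] / [7];  Q = [1, 2, 5] / [3, 4] / [6] / [7]
Final shape: (3, 2, 1, 1).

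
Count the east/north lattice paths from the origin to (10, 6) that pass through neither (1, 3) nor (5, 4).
Number of paths = 4902

Inclusion–exclusion. Total paths: C(16, 10) = 8008. Through P₁: C(4, 1)·C(12, 9) = 880. Through P₂: C(9, 5)·C(7, 5) = 2646. Since P₁ is strictly southwest of P₂, a monotone path through both must visit P₁ then P₂; paths through both = C(4, 1)·C(5, 4)·C(7, 5) = 420. Avoid both = 8008 − 880 − 2646 + 420 = 4902.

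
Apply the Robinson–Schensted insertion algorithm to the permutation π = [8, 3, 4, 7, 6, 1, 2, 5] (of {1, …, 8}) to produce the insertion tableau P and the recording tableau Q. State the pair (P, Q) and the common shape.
P = [1, 2, 5] / [3, 4, 6] / [7] / [8];  Q = [1, 3, 4] / [2, 7, 8] / [5] / [6];  common shape = (3, 3, 1, 1)

Row-insert the values π_1, π_2, … into P one at a time, bumping the leftmost entry strictly greater than the inserted value down to the next row. The recording tableau Q records, in position (i, j), the step at which that cell was added to P.
  Insert 8 (step 1): P = [8];  Q = [1]
  Insert 3 (step 2): P = [3] / [8];  Q = [1] / [2]
  Insert 4 (step 3): P = [3, 4] / [8];  Q = [1, 3] / [2]
  Insert 7 (step 4): P = [3, 4, 7] / [8];  Q = [1, 3, 4] / [2]
  Insert 6 (step 5): P = [3, 4, 6] / [7] / [8];  Q = [1, 3, 4] / [2] / [5]
  Insert 1 (step 6): P = [1, 4, 6] / [3] / [7] / [8];  Q = [1, 3, 4] / [2] / [5] / [6]
  Insert 2 (step 7): P = [1, 2, 6] / [3, 4] / [7] / [8];  Q = [1, 3, 4] / [2, 7] / [5] / [6]
  Insert 5 (step 8): P = [1, 2, 5] / [3, 4, 6] / [7] / [8];  Q = [1, 3, 4] / [2, 7, 8] / [5] / [6]
Final shape: (3, 3, 1, 1).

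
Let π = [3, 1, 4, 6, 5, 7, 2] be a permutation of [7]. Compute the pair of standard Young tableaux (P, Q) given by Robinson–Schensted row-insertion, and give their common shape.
P = [1, 2, 5, 7] / [3, 4] / [6];  Q = [1, 3, 4, 6] / [2, 5] / [7];  common shape = (4, 2, 1)

Row-insert the values π_1, π_2, … into P one at a time, bumping the leftmost entry strictly greater than the inserted value down to the next row. The recording tableau Q records, in position (i, j), the step at which that cell was added to P.
  Insert 3 (step 1): P = [3];  Q = [1]
  Insert 1 (step 2): P = [1] / [3];  Q = [1] / [2]
  Insert 4 (step 3): P = [1, 4] / [3];  Q = [1, 3] / [2]
  Insert 6 (step 4): P = [1, 4, 6] / [3];  Q = [1, 3, 4] / [2]
  Insert 5 (step 5): P = [1, 4, 5] / [3, 6];  Q = [1, 3, 4] / [2, 5]
  Insert 7 (step 6): P = [1, 4, 5, 7] / [3, 6];  Q = [1, 3, 4, 6] / [2, 5]
  Insert 2 (step 7): P = [1, 2, 5, 7] / [3, 4] / [6];  Q = [1, 3, 4, 6] / [2, 5] / [7]
Final shape: (4, 2, 1).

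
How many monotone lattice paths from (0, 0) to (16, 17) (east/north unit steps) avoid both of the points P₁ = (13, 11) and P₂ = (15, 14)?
Number of paths = 746737734

Inclusion–exclusion. Total paths: C(33, 16) = 1166803110. Through P₁: C(24, 13)·C(9, 3) = 209676096. Through P₂: C(29, 15)·C(4, 1) = 310235040. Since P₁ is strictly southwest of P₂, a monotone path through both must visit P₁ then P₂; paths through both = C(24, 13)·C(5, 2)·C(4, 1) = 99845760. Avoid both = 1166803110 − 209676096 − 310235040 + 99845760 = 746737734.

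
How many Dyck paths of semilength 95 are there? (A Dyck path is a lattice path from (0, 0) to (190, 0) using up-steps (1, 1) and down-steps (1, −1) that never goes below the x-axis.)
C_95 = 944973797977428207852605870454939596837230758234904050

These Dyck paths are counted by the Catalan number C_n = (1/(n + 1)) · C(2n, n). For n = 95: C_95 = (1/96) · C(190, 95) = 90717484605833107953850163563674201296374152790550788800/96 = 944973797977428207852605870454939596837230758234904050.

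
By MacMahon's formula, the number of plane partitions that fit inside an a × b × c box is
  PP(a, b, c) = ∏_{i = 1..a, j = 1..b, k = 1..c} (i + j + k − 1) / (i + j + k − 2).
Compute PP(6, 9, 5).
PP(6, 9, 5) = 72261531710368

Evaluate the triple product over i = 1..6, j = 1..9, k = 1..5. The factors are (2/1) · (3/2) · (4/3) · (5/4) · (6/5) · (3/2) · (4/3) · (5/4) · … (270 factors total). The numerators and denominators telescope so the product is an integer; carrying out the multiplication exactly gives PP(6, 9, 5) = 72261531710368.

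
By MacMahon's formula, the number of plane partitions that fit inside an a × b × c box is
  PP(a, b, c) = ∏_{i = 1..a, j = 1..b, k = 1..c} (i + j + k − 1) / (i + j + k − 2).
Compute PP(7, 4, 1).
PP(7, 4, 1) = 330

Evaluate the triple product over i = 1..7, j = 1..4, k = 1..1. The factors are (2/1) · (3/2) · (4/3) · (5/4) · (3/2) · (4/3) · (5/4) · (6/5) · … (28 factors total). The numerators and denominators telescope so the product is an integer; carrying out the multiplication exactly gives PP(7, 4, 1) = 330.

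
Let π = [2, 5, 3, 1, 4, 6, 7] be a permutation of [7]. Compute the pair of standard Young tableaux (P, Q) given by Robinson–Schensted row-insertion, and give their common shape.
P = [1, 3, 4, 6, 7] / [2] / [5];  Q = [1, 2, 5, 6, 7] / [3] / [4];  common shape = (5, 1, 1)

Row-insert the values π_1, π_2, … into P one at a time, bumping the leftmost entry strictly greater than the inserted value down to the next row. The recording tableau Q records, in position (i, j), the step at which that cell was added to P.
  Insert 2 (step 1): P = [2];  Q = [1]
  Insert 5 (step 2): P = [2, 5];  Q = [1, 2]
  Insert 3 (step 3): P = [2, 3] / [5];  Q = [1, 2] / [3]
  Insert 1 (step 4): P = [1, 3] / [2] / [5];  Q = [1, 2] / [3] / [4]
  Insert 4 (step 5): P = [1, 3, 4] / [2] / [5];  Q = [1, 2, 5] / [3] / [4]
  Insert 6 (step 6): P = [1, 3, 4, 6] / [2] / [5];  Q = [1, 2, 5, 6] / [3] / [4]
  Insert 7 (step 7): P = [1, 3, 4, 6, 7] / [2] / [5];  Q = [1, 2, 5, 6, 7] / [3] / [4]
Final shape: (5, 1, 1).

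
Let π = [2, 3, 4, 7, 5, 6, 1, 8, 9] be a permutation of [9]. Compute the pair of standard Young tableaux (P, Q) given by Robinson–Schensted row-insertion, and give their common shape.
P = [1, 3, 4, 5, 6, 8, 9] / [2] / [7];  Q = [1, 2, 3, 4, 6, 8, 9] / [5] / [7];  common shape = (7, 1, 1)

Row-insert the values π_1, π_2, … into P one at a time, bumping the leftmost entry strictly greater than the inserted value down to the next row. The recording tableau Q records, in position (i, j), the step at which that cell was added to P.
  Insert 2 (step 1): P = [2];  Q = [1]
  Insert 3 (step 2): P = [2, 3];  Q = [1, 2]
  Insert 4 (step 3): P = [2, 3, 4];  Q = [1, 2, 3]
  Insert 7 (step 4): P = [2, 3, 4, 7];  Q = [1, 2, 3, 4]
  Insert 5 (step 5): P = [2, 3, 4, 5] / [7];  Q = [1, 2, 3, 4] / [5]
  Insert 6 (step 6): P = [2, 3, 4, 5, 6] / [7];  Q = [1, 2, 3, 4, 6] / [5]
  Insert 1 (step 7): P = [1, 3, 4, 5, 6] / [2] / [7];  Q = [1, 2, 3, 4, 6] / [5] / [7]
  Insert 8 (step 8): P = [1, 3, 4, 5, 6, 8] / [2] / [7];  Q = [1, 2, 3, 4, 6, 8] / [5] / [7]
  Insert 9 (step 9): P = [1, 3, 4, 5, 6, 8, 9] / [2] / [7];  Q = [1, 2, 3, 4, 6, 8, 9] / [5] / [7]
Final shape: (7, 1, 1).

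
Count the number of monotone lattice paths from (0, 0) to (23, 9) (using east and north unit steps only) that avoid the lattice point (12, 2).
Number of paths = 25152816

Total paths from (0, 0) to (23, 9): C(32, 23) = 28048800. Paths through (12, 2): (paths (0, 0) → (12, 2)) × (paths (12, 2) → (23, 9)) = C(14, 12) · C(18, 11) = 91 · 31824 = 2895984. Avoidance count = 28048800 − 2895984 = 25152816.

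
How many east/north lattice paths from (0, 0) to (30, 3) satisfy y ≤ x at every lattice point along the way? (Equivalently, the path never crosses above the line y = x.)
Number of paths = 4928

By the reflection principle (André's argument), the number of monotone paths to (30, 3) with n ≤ m that never go above y = x is C(33, 30) − C(33, 31) = 5456 − 528 = 4928.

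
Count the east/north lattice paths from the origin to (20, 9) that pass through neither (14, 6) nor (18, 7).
Number of paths = 5037765

Inclusion–exclusion. Total paths: C(29, 20) = 10015005. Through P₁: C(20, 14)·C(9, 6) = 3255840. Through P₂: C(25, 18)·C(4, 2) = 2884200. Since P₁ is strictly southwest of P₂, a monotone path through both must visit P₁ then P₂; paths through both = C(20, 14)·C(5, 4)·C(4, 2) = 1162800. Avoid both = 10015005 − 3255840 − 2884200 + 1162800 = 5037765.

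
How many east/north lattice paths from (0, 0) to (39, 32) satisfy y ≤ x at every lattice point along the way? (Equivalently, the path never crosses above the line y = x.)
Number of paths = 31691044710711201662

By the reflection principle (André's argument), the number of monotone paths to (39, 32) with n ≤ m that never go above y = x is C(71, 39) − C(71, 40) = 158455223553556008310 − 126764178842844806648 = 31691044710711201662.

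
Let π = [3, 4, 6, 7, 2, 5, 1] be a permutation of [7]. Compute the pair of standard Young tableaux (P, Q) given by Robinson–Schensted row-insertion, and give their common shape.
P = [1, 4, 5, 7] / [2, 6] / [3];  Q = [1, 2, 3, 4] / [5, 6] / [7];  common shape = (4, 2, 1)

Row-insert the values π_1, π_2, … into P one at a time, bumping the leftmost entry strictly greater than the inserted value down to the next row. The recording tableau Q records, in position (i, j), the step at which that cell was added to P.
  Insert 3 (step 1): P = [3];  Q = [1]
  Insert 4 (step 2): P = [3, 4];  Q = [1, 2]
  Insert 6 (step 3): P = [3, 4, 6];  Q = [1, 2, 3]
  Insert 7 (step 4): P = [3, 4, 6, 7];  Q = [1, 2, 3, 4]
  Insert 2 (step 5): P = [2, 4, 6, 7] / [3];  Q = [1, 2, 3, 4] / [5]
  Insert 5 (step 6): P = [2, 4, 5, 7] / [3, 6];  Q = [1, 2, 3, 4] / [5, 6]
  Insert 1 (step 7): P = [1, 4, 5, 7] / [2, 6] / [3];  Q = [1, 2, 3, 4] / [5, 6] / [7]
Final shape: (4, 2, 1).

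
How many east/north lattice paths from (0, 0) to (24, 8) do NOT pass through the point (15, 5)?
Number of paths = 7107420

Total paths from (0, 0) to (24, 8): C(32, 24) = 10518300. Paths through (15, 5): (paths (0, 0) → (15, 5)) × (paths (15, 5) → (24, 8)) = C(20, 15) · C(12, 9) = 15504 · 220 = 3410880. Avoidance count = 10518300 − 3410880 = 7107420.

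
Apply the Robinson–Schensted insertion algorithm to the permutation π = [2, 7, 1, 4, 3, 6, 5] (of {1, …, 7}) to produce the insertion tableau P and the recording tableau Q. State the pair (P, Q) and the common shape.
P = [1, 3, 5] / [2, 4, 6] / [7];  Q = [1, 2, 6] / [3, 4, 7] / [5];  common shape = (3, 3, 1)

Row-insert the values π_1, π_2, … into P one at a time, bumping the leftmost entry strictly greater than the inserted value down to the next row. The recording tableau Q records, in position (i, j), the step at which that cell was added to P.
  Insert 2 (step 1): P = [2];  Q = [1]
  Insert 7 (step 2): P = [2, 7];  Q = [1, 2]
  Insert 1 (step 3): P = [1, 7] / [2];  Q = [1, 2] / [3]
  Insert 4 (step 4): P = [1, 4] / [2, 7];  Q = [1, 2] / [3, 4]
  Insert 3 (step 5): P = [1, 3] / [2, 4] / [7];  Q = [1, 2] / [3, 4] / [5]
  Insert 6 (step 6): P = [1, 3, 6] / [2, 4] / [7];  Q = [1, 2, 6] / [3, 4] / [5]
  Insert 5 (step 7): P = [1, 3, 5] / [2, 4, 6] / [7];  Q = [1, 2, 6] / [3, 4, 7] / [5]
Final shape: (3, 3, 1).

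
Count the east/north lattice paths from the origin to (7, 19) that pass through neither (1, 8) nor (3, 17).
Number of paths = 536741

Inclusion–exclusion. Total paths: C(26, 7) = 657800. Through P₁: C(9, 1)·C(17, 6) = 111384. Through P₂: C(20, 3)·C(6, 4) = 17100. Since P₁ is strictly southwest of P₂, a monotone path through both must visit P₁ then P₂; paths through both = C(9, 1)·C(11, 2)·C(6, 4) = 7425. Avoid both = 657800 − 111384 − 17100 + 7425 = 536741.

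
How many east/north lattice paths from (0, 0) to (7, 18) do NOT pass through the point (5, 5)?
Number of paths = 454240

Total paths from (0, 0) to (7, 18): C(25, 7) = 480700. Paths through (5, 5): (paths (0, 0) → (5, 5)) × (paths (5, 5) → (7, 18)) = C(10, 5) · C(15, 2) = 252 · 105 = 26460. Avoidance count = 480700 − 26460 = 454240.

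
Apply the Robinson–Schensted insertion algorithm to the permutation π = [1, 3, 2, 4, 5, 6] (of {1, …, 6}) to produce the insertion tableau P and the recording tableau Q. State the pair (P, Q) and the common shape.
P = [1, 2, 4, 5, 6] / [3];  Q = [1, 2, 4, 5, 6] / [3];  common shape = (5, 1)

Row-insert the values π_1, π_2, … into P one at a time, bumping the leftmost entry strictly greater than the inserted value down to the next row. The recording tableau Q records, in position (i, j), the step at which that cell was added to P.
  Insert 1 (step 1): P = [1];  Q = [1]
  Insert 3 (step 2): P = [1, 3];  Q = [1, 2]
  Insert 2 (step 3): P = [1, 2] / [3];  Q = [1, 2] / [3]
  Insert 4 (step 4): P = [1, 2, 4] / [3];  Q = [1, 2, 4] / [3]
  Insert 5 (step 5): P = [1, 2, 4, 5] / [3];  Q = [1, 2, 4, 5] / [3]
  Insert 6 (step 6): P = [1, 2, 4, 5, 6] / [3];  Q = [1, 2, 4, 5, 6] / [3]
Final shape: (5, 1).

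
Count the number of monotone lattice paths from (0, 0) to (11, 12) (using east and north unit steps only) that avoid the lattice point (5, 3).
Number of paths = 1071798

Total paths from (0, 0) to (11, 12): C(23, 11) = 1352078. Paths through (5, 3): (paths (0, 0) → (5, 3)) × (paths (5, 3) → (11, 12)) = C(8, 5) · C(15, 6) = 56 · 5005 = 280280. Avoidance count = 1352078 − 280280 = 1071798.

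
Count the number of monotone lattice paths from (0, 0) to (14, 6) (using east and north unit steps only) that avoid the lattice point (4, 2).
Number of paths = 23745

Total paths from (0, 0) to (14, 6): C(20, 14) = 38760. Paths through (4, 2): (paths (0, 0) → (4, 2)) × (paths (4, 2) → (14, 6)) = C(6, 4) · C(14, 10) = 15 · 1001 = 15015. Avoidance count = 38760 − 15015 = 23745.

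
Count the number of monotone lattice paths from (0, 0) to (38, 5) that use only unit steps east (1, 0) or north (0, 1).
Number of paths = 962598

A monotone lattice path from (0, 0) to (38, 5) consists of 38 east steps and 5 north steps in some order, so it is determined by which 38 of the 43 steps are east. The count is C(43, 38) = 962598.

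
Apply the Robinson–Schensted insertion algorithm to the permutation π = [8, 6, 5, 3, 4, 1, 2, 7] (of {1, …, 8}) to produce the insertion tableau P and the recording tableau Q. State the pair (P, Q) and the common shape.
P = [1, 2, 7] / [3, 4] / [5] / [6] / [8];  Q = [1, 5, 8] / [2, 7] / [3] / [4] / [6];  common shape = (3, 2, 1, 1, 1)

Row-insert the values π_1, π_2, … into P one at a time, bumping the leftmost entry strictly greater than the inserted value down to the next row. The recording tableau Q records, in position (i, j), the step at which that cell was added to P.
  Insert 8 (step 1): P = [8];  Q = [1]
  Insert 6 (step 2): P = [6] / [8];  Q = [1] / [2]
  Insert 5 (step 3): P = [5] / [6] / [8];  Q = [1] / [2] / [3]
  Insert 3 (step 4): P = [3] / [5] / [6] / [8];  Q = [1] / [2] / [3] / [4]
  Insert 4 (step 5): P = [3, 4] / [5] / [6] / [8];  Q = [1, 5] / [2] / [3] / [4]
  Insert 1 (step 6): P = [1, 4] / [3] / [5] / [6] / [8];  Q = [1, 5] / [2] / [3] / [4] / [6]
  Insert 2 (step 7): P = [1, 2] / [3, 4] / [5] / [6] / [8];  Q = [1, 5] / [2, 7] / [3] / [4] / [6]
  Insert 7 (step 8): P = [1, 2, 7] / [3, 4] / [5] / [6] / [8];  Q = [1, 5, 8] / [2, 7] / [3] / [4] / [6]
Final shape: (3, 2, 1, 1, 1).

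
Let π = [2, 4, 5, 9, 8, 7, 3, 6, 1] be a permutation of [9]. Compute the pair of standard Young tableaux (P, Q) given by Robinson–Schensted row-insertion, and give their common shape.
P = [1, 3, 5, 6] / [2, 7] / [4] / [8] / [9];  Q = [1, 2, 3, 4] / [5, 8] / [6] / [7] / [9];  common shape = (4, 2, 1, 1, 1)

Row-insert the values π_1, π_2, … into P one at a time, bumping the leftmost entry strictly greater than the inserted value down to the next row. The recording tableau Q records, in position (i, j), the step at which that cell was added to P.
  Insert 2 (step 1): P = [2];  Q = [1]
  Insert 4 (step 2): P = [2, 4];  Q = [1, 2]
  Insert 5 (step 3): P = [2, 4, 5];  Q = [1, 2, 3]
  Insert 9 (step 4): P = [2, 4, 5, 9];  Q = [1, 2, 3, 4]
  Insert 8 (step 5): P = [2, 4, 5, 8] / [9];  Q = [1, 2, 3, 4] / [5]
  Insert 7 (step 6): P = [2, 4, 5, 7] / [8] / [9];  Q = [1, 2, 3, 4] / [5] / [6]
  Insert 3 (step 7): P = [2, 3, 5, 7] / [4] / [8] / [9];  Q = [1, 2, 3, 4] / [5] / [6] / [7]
  Insert 6 (step 8): P = [2, 3, 5, 6] / [4, 7] / [8] / [9];  Q = [1, 2, 3, 4] / [5, 8] / [6] / [7]
  Insert 1 (step 9): P = [1, 3, 5, 6] / [2, 7] / [4] / [8] / [9];  Q = [1, 2, 3, 4] / [5, 8] / [6] / [7] / [9]
Final shape: (4, 2, 1, 1, 1).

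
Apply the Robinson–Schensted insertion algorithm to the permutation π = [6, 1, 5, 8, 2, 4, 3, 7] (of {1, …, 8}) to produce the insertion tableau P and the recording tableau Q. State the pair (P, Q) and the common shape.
P = [1, 2, 3, 7] / [4, 8] / [5] / [6];  Q = [1, 3, 4, 8] / [2, 6] / [5] / [7];  common shape = (4, 2, 1, 1)

Row-insert the values π_1, π_2, … into P one at a time, bumping the leftmost entry strictly greater than the inserted value down to the next row. The recording tableau Q records, in position (i, j), the step at which that cell was added to P.
  Insert 6 (step 1): P = [6];  Q = [1]
  Insert 1 (step 2): P = [1] / [6];  Q = [1] / [2]
  Insert 5 (step 3): P = [1, 5] / [6];  Q = [1, 3] / [2]
  Insert 8 (step 4): P = [1, 5, 8] / [6];  Q = [1, 3, 4] / [2]
  Insert 2 (step 5): P = [1, 2, 8] / [5] / [6];  Q = [1, 3, 4] / [2] / [5]
  Insert 4 (step 6): P = [1, 2, 4] / [5, 8] / [6];  Q = [1, 3, 4] / [2, 6] / [5]
  Insert 3 (step 7): P = [1, 2, 3] / [4, 8] / [5] / [6];  Q = [1, 3, 4] / [2, 6] / [5] / [7]
  Insert 7 (step 8): P = [1, 2, 3, 7] / [4, 8] / [5] / [6];  Q = [1, 3, 4, 8] / [2, 6] / [5] / [7]
Final shape: (4, 2, 1, 1).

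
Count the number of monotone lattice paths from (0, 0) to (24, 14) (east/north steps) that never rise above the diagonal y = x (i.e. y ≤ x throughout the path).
Number of paths = 4254603804

By the reflection principle (André's argument), the number of monotone paths to (24, 14) with n ≤ m that never go above y = x is C(38, 24) − C(38, 25) = 9669554100 − 5414950296 = 4254603804.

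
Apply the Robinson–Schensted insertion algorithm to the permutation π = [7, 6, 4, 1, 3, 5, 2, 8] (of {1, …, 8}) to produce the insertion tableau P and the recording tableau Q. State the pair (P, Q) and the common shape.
P = [1, 2, 5, 8] / [3] / [4] / [6] / [7];  Q = [1, 5, 6, 8] / [2] / [3] / [4] / [7];  common shape = (4, 1, 1, 1, 1)

Row-insert the values π_1, π_2, … into P one at a time, bumping the leftmost entry strictly greater than the inserted value down to the next row. The recording tableau Q records, in position (i, j), the step at which that cell was added to P.
  Insert 7 (step 1): P = [7];  Q = [1]
  Insert 6 (step 2): P = [6] / [7];  Q = [1] / [2]
  Insert 4 (step 3): P = [4] / [6] / [7];  Q = [1] / [2] / [3]
  Insert 1 (step 4): P = [1] / [4] / [6] / [7];  Q = [1] / [2] / [3] / [4]
  Insert 3 (step 5): P = [1, 3] / [4] / [6] / [7];  Q = [1, 5] / [2] / [3] / [4]
  Insert 5 (step 6): P = [1, 3, 5] / [4] / [6] / [7];  Q = [1, 5, 6] / [2] / [3] / [4]
  Insert 2 (step 7): P = [1, 2, 5] / [3] / [4] / [6] / [7];  Q = [1, 5, 6] / [2] / [3] / [4] / [7]
  Insert 8 (step 8): P = [1, 2, 5, 8] / [3] / [4] / [6] / [7];  Q = [1, 5, 6, 8] / [2] / [3] / [4] / [7]
Final shape: (4, 1, 1, 1, 1).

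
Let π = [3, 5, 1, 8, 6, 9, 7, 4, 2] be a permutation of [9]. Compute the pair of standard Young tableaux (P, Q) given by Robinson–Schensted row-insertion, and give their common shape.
P = [1, 2, 6, 7] / [3, 4, 9] / [5] / [8];  Q = [1, 2, 4, 6] / [3, 5, 7] / [8] / [9];  common shape = (4, 3, 1, 1)

Row-insert the values π_1, π_2, … into P one at a time, bumping the leftmost entry strictly greater than the inserted value down to the next row. The recording tableau Q records, in position (i, j), the step at which that cell was added to P.
  Insert 3 (step 1): P = [3];  Q = [1]
  Insert 5 (step 2): P = [3, 5];  Q = [1, 2]
  Insert 1 (step 3): P = [1, 5] / [3];  Q = [1, 2] / [3]
  Insert 8 (step 4): P = [1, 5, 8] / [3];  Q = [1, 2, 4] / [3]
  Insert 6 (step 5): P = [1, 5, 6] / [3, 8];  Q = [1, 2, 4] / [3, 5]
  Insert 9 (step 6): P = [1, 5, 6, 9] / [3, 8];  Q = [1, 2, 4, 6] / [3, 5]
  Insert 7 (step 7): P = [1, 5, 6, 7] / [3, 8, 9];  Q = [1, 2, 4, 6] / [3, 5, 7]
  Insert 4 (step 8): P = [1, 4, 6, 7] / [3, 5, 9] / [8];  Q = [1, 2, 4, 6] / [3, 5, 7] / [8]
  Insert 2 (step 9): P = [1, 2, 6, 7] / [3, 4, 9] / [5] / [8];  Q = [1, 2, 4, 6] / [3, 5, 7] / [8] / [9]
Final shape: (4, 3, 1, 1).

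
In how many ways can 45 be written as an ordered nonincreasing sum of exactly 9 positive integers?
p(45, 9 parts) = 7657

Partitions of n into exactly k parts are in bijection with partitions of n − k into at most k parts (subtract 1 from each part). So p(45, exactly 9) = p(36, parts ≤ 9). Computing via the recurrence p(m, j) = p(m, j−1) + p(m−j, j) gives 7657.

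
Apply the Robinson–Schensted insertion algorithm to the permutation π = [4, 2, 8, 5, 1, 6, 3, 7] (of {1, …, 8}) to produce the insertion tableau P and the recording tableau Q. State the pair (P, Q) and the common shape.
P = [1, 3, 6, 7] / [2, 5] / [4, 8];  Q = [1, 3, 6, 8] / [2, 4] / [5, 7];  common shape = (4, 2, 2)

Row-insert the values π_1, π_2, … into P one at a time, bumping the leftmost entry strictly greater than the inserted value down to the next row. The recording tableau Q records, in position (i, j), the step at which that cell was added to P.
  Insert 4 (step 1): P = [4];  Q = [1]
  Insert 2 (step 2): P = [2] / [4];  Q = [1] / [2]
  Insert 8 (step 3): P = [2, 8] / [4];  Q = [1, 3] / [2]
  Insert 5 (step 4): P = [2, 5] / [4, 8];  Q = [1, 3] / [2, 4]
  Insert 1 (step 5): P = [1, 5] / [2, 8] / [4];  Q = [1, 3] / [2, 4] / [5]
  Insert 6 (step 6): P = [1, 5, 6] / [2, 8] / [4];  Q = [1, 3, 6] / [2, 4] / [5]
  Insert 3 (step 7): P = [1, 3, 6] / [2, 5] / [4, 8];  Q = [1, 3, 6] / [2, 4] / [5, 7]
  Insert 7 (step 8): P = [1, 3, 6, 7] / [2, 5] / [4, 8];  Q = [1, 3, 6, 8] / [2, 4] / [5, 7]
Final shape: (4, 2, 2).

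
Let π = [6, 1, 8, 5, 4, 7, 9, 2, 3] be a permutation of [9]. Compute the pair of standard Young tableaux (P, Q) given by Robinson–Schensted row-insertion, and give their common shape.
P = [1, 2, 3, 9] / [4, 7] / [5, 8] / [6];  Q = [1, 3, 6, 7] / [2, 4] / [5, 9] / [8];  common shape = (4, 2, 2, 1)

Row-insert the values π_1, π_2, … into P one at a time, bumping the leftmost entry strictly greater than the inserted value down to the next row. The recording tableau Q records, in position (i, j), the step at which that cell was added to P.
  Insert 6 (step 1): P = [6];  Q = [1]
  Insert 1 (step 2): P = [1] / [6];  Q = [1] / [2]
  Insert 8 (step 3): P = [1, 8] / [6];  Q = [1, 3] / [2]
  Insert 5 (step 4): P = [1, 5] / [6, 8];  Q = [1, 3] / [2, 4]
  Insert 4 (step 5): P = [1, 4] / [5, 8] / [6];  Q = [1, 3] / [2, 4] / [5]
  Insert 7 (step 6): P = [1, 4, 7] / [5, 8] / [6];  Q = [1, 3, 6] / [2, 4] / [5]
  Insert 9 (step 7): P = [1, 4, 7, 9] / [5, 8] / [6];  Q = [1, 3, 6, 7] / [2, 4] / [5]
  Insert 2 (step 8): P = [1, 2, 7, 9] / [4, 8] / [5] / [6];  Q = [1, 3, 6, 7] / [2, 4] / [5] / [8]
  Insert 3 (step 9): P = [1, 2, 3, 9] / [4, 7] / [5, 8] / [6];  Q = [1, 3, 6, 7] / [2, 4] / [5, 9] / [8]
Final shape: (4, 2, 2, 1).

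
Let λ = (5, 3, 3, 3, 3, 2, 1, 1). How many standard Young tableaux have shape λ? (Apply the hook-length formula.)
# SYT of shape (5, 3, 3, 3, 3, 2, 1, 1) = 161661500

Hook-length formula: f^λ = n! / Π hook(c), product over all cells c of the Young diagram. For λ = (5, 3, 3, 3, 3, 2, 1, 1), n = 21 boxes. Hook lengths by row (left-to-right, top-to-bottom): [12, 9, 7, 2, 1]; [9, 6, 4]; [8, 5, 3]; [7, 4, 2]; [6, 3, 1]; [4, 1]; [2]; [1]. Product of hooks = 316036546560. So f^λ = 21! / 316036546560 = 51090942171709440000 / 316036546560 = 161661500.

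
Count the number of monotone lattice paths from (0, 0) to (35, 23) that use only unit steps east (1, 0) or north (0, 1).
Number of paths = 8799226775309880

A monotone lattice path from (0, 0) to (35, 23) consists of 35 east steps and 23 north steps in some order, so it is determined by which 35 of the 58 steps are east. The count is C(58, 35) = 8799226775309880.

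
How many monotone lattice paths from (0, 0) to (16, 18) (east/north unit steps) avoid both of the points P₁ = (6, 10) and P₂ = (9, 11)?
Number of paths = 1387042470

Inclusion–exclusion. Total paths: C(34, 16) = 2203961430. Through P₁: C(16, 6)·C(18, 10) = 350414064. Through P₂: C(20, 9)·C(14, 7) = 576438720. Since P₁ is strictly southwest of P₂, a monotone path through both must visit P₁ then P₂; paths through both = C(16, 6)·C(4, 3)·C(14, 7) = 109933824. Avoid both = 2203961430 − 350414064 − 576438720 + 109933824 = 1387042470.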